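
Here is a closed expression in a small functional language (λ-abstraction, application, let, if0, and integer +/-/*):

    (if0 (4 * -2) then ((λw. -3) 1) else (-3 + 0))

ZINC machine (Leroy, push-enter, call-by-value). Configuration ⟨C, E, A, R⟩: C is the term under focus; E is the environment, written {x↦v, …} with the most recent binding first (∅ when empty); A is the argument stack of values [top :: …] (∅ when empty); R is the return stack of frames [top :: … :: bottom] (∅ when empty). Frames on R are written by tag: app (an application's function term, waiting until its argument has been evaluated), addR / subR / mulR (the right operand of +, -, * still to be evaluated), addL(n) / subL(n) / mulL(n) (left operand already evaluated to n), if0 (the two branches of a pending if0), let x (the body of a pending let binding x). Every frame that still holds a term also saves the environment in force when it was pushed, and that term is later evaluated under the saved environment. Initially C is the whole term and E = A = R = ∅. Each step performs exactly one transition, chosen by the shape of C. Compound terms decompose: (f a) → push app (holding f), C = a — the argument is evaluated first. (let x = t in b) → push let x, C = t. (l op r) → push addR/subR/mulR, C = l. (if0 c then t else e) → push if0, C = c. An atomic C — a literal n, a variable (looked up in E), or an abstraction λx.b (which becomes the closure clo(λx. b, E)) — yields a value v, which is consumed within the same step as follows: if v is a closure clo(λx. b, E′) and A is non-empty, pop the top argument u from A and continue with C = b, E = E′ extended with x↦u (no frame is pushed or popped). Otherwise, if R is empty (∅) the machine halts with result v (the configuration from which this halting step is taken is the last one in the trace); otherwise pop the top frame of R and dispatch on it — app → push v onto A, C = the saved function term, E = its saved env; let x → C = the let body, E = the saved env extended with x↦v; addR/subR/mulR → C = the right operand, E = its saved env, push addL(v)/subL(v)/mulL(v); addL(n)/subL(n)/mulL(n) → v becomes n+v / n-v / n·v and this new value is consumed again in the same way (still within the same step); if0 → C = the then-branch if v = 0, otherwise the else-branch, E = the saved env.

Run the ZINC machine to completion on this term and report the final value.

Answer: -3

Derivation:
0. [C=(if0 (4 * -2) then ((λw. -3) 1) else (-3 + 0)) | E=∅ | A=∅ | R=∅]
1. [C=(4 * -2) | E=∅ | A=∅ | R=[if0]]
2. [C=4 | E=∅ | A=∅ | R=[mulR :: if0]]
3. [C=-2 | E=∅ | A=∅ | R=[mulL(4) :: if0]]
4. [C=(-3 + 0) | E=∅ | A=∅ | R=∅]
5. [C=-3 | E=∅ | A=∅ | R=[addR]]
6. [C=0 | E=∅ | A=∅ | R=[addL(-3)]]
→ final value -3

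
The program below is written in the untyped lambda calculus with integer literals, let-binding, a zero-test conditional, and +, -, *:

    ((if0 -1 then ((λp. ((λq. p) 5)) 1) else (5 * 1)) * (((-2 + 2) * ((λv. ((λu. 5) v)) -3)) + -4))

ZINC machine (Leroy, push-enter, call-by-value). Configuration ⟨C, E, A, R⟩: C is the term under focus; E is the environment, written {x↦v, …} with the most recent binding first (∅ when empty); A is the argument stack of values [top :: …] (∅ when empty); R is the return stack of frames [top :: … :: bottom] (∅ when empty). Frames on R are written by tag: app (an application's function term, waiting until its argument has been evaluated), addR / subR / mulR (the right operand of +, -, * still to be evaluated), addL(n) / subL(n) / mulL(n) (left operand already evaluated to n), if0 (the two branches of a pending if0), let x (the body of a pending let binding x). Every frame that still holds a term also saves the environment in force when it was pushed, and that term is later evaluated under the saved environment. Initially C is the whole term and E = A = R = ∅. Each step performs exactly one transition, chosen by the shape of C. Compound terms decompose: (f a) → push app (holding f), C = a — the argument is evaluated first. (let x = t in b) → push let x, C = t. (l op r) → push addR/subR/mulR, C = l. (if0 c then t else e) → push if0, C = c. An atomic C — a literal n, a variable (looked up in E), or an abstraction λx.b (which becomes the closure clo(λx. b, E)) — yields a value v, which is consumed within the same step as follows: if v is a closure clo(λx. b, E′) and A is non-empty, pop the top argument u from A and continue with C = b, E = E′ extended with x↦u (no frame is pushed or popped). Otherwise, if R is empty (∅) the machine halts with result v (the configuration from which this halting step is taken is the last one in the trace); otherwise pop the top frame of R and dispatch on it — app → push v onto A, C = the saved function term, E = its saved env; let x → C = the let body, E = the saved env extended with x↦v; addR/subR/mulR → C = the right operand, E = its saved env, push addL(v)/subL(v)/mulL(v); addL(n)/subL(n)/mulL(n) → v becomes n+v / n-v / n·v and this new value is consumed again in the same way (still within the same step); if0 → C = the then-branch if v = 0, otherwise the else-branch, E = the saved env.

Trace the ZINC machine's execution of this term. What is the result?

Answer: -20

Derivation:
0. <C=((if0 -1 then ((λp. ((λq. p) 5)) 1) else (5 * 1)) * (((-2 + 2) * ((λv. ((λu. 5) v)) -3)) + -4)), E=∅, A=∅, R=∅>
1. <C=(if0 -1 then ((λp. ((λq. p) 5)) 1) else (5 * 1)), E=∅, A=∅, R=[mulR]>
2. <C=-1, E=∅, A=∅, R=[if0 :: mulR]>
3. <C=(5 * 1), E=∅, A=∅, R=[mulR]>
4. <C=5, E=∅, A=∅, R=[mulR :: mulR]>
5. <C=1, E=∅, A=∅, R=[mulL(5) :: mulR]>
6. <C=(((-2 + 2) * ((λv. ((λu. 5) v)) -3)) + -4), E=∅, A=∅, R=[mulL(5)]>
7. <C=((-2 + 2) * ((λv. ((λu. 5) v)) -3)), E=∅, A=∅, R=[addR :: mulL(5)]>
8. <C=(-2 + 2), E=∅, A=∅, R=[mulR :: addR :: mulL(5)]>
9. <C=-2, E=∅, A=∅, R=[addR :: mulR :: addR :: mulL(5)]>
10. <C=2, E=∅, A=∅, R=[addL(-2) :: mulR :: addR :: mulL(5)]>
11. <C=((λv. ((λu. 5) v)) -3), E=∅, A=∅, R=[mulL(0) :: addR :: mulL(5)]>
12. <C=-3, E=∅, A=∅, R=[app :: mulL(0) :: addR :: mulL(5)]>
13. <C=(λv. ((λu. 5) v)), E=∅, A=[-3], R=[mulL(0) :: addR :: mulL(5)]>
14. <C=((λu. 5) v), E={v↦-3}, A=∅, R=[mulL(0) :: addR :: mulL(5)]>
15. <C=v, E={v↦-3}, A=∅, R=[app :: mulL(0) :: addR :: mulL(5)]>
16. <C=(λu. 5), E={v↦-3}, A=[-3], R=[mulL(0) :: addR :: mulL(5)]>
17. <C=5, E={u↦-3, v↦-3}, A=∅, R=[mulL(0) :: addR :: mulL(5)]>
18. <C=-4, E=∅, A=∅, R=[addL(0) :: mulL(5)]>
→ final value -20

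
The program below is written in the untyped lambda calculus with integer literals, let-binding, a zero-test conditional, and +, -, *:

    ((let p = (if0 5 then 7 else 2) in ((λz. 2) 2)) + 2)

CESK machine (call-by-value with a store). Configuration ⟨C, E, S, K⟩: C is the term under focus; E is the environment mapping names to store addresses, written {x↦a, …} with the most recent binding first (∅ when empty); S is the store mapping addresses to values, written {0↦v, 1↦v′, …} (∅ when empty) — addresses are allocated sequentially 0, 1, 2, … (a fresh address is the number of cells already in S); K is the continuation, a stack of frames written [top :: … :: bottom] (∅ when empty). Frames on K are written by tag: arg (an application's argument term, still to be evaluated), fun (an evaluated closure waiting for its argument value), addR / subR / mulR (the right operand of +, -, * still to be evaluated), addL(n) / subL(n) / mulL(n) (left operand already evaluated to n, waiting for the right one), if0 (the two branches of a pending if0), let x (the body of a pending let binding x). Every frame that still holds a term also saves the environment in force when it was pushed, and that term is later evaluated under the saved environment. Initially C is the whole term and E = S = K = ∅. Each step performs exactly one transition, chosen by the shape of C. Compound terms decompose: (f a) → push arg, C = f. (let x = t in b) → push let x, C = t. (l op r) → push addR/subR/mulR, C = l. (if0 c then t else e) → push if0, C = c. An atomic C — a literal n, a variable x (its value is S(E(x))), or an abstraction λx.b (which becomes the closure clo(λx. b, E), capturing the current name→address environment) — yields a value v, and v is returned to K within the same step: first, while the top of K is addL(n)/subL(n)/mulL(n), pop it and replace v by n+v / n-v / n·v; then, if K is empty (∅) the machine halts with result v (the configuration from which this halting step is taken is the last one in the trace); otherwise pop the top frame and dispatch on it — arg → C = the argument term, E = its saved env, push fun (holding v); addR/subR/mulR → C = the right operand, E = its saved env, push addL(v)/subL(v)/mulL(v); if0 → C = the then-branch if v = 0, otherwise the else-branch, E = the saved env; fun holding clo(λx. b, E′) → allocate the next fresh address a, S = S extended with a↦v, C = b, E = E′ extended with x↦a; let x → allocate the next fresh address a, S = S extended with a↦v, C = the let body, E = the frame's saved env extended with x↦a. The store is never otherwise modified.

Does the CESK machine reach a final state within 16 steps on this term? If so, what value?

step 0: ⟨C=((let p = (if0 5 then 7 else 2) in ((λz. 2) 2)) + 2); E=∅; S=∅; K=∅⟩
step 1: ⟨C=(let p = (if0 5 then 7 else 2) in ((λz. 2) 2)); E=∅; S=∅; K=[addR]⟩
step 2: ⟨C=(if0 5 then 7 else 2); E=∅; S=∅; K=[let p :: addR]⟩
step 3: ⟨C=5; E=∅; S=∅; K=[if0 :: let p :: addR]⟩
step 4: ⟨C=2; E=∅; S=∅; K=[let p :: addR]⟩
step 5: ⟨C=((λz. 2) 2); E={p↦0}; S={0↦2}; K=[addR]⟩
step 6: ⟨C=(λz. 2); E={p↦0}; S={0↦2}; K=[arg :: addR]⟩
step 7: ⟨C=2; E={p↦0}; S={0↦2}; K=[fun :: addR]⟩
step 8: ⟨C=2; E={z↦1, p↦0}; S={0↦2, 1↦2}; K=[addR]⟩
step 9: ⟨C=2; E=∅; S={0↦2, 1↦2}; K=[addL(2)]⟩
→ final value 4

Answer: 4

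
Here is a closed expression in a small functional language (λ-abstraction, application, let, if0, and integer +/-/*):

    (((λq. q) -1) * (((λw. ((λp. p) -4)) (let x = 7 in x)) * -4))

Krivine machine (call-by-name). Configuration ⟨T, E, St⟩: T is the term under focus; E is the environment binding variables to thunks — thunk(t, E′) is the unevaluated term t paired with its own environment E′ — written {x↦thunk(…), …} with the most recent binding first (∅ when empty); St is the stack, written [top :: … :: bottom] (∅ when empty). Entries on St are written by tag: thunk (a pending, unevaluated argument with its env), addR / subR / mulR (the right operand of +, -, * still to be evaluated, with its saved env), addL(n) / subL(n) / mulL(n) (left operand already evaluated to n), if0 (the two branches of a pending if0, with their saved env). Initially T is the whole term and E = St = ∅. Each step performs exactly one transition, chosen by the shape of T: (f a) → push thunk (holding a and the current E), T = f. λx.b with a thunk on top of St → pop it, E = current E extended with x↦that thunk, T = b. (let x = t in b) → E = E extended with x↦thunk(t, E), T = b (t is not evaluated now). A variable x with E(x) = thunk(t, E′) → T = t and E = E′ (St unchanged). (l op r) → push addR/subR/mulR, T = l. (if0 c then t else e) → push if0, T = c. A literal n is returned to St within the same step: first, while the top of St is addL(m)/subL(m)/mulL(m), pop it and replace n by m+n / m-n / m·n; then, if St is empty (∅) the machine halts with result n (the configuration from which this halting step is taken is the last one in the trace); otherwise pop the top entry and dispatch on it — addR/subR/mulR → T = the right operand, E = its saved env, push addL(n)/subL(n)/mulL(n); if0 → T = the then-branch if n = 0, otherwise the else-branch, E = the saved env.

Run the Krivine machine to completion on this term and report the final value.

Answer: -16

Derivation:
t=0: [T=(((λq. q) -1) * (((λw. ((λp. p) -4)) (let x = 7 in x)) * -4)) | E=∅ | St=∅]
t=1: [T=((λq. q) -1) | E=∅ | St=[mulR]]
t=2: [T=(λq. q) | E=∅ | St=[thunk :: mulR]]
t=3: [T=q | E={q↦thunk(-1, ∅)} | St=[mulR]]
t=4: [T=-1 | E=∅ | St=[mulR]]
t=5: [T=(((λw. ((λp. p) -4)) (let x = 7 in x)) * -4) | E=∅ | St=[mulL(-1)]]
t=6: [T=((λw. ((λp. p) -4)) (let x = 7 in x)) | E=∅ | St=[mulR :: mulL(-1)]]
t=7: [T=(λw. ((λp. p) -4)) | E=∅ | St=[thunk :: mulR :: mulL(-1)]]
t=8: [T=((λp. p) -4) | E={w↦thunk((let x = 7 in x), ∅)} | St=[mulR :: mulL(-1)]]
t=9: [T=(λp. p) | E={w↦thunk((let x = 7 in x), ∅)} | St=[thunk :: mulR :: mulL(-1)]]
t=10: [T=p | E={p↦thunk(-4, {w↦thunk((let x = 7 in x), ∅)}), w↦thunk((let x = 7 in x), ∅)} | St=[mulR :: mulL(-1)]]
t=11: [T=-4 | E={w↦thunk((let x = 7 in x), ∅)} | St=[mulR :: mulL(-1)]]
t=12: [T=-4 | E=∅ | St=[mulL(-4) :: mulL(-1)]]
→ final value -16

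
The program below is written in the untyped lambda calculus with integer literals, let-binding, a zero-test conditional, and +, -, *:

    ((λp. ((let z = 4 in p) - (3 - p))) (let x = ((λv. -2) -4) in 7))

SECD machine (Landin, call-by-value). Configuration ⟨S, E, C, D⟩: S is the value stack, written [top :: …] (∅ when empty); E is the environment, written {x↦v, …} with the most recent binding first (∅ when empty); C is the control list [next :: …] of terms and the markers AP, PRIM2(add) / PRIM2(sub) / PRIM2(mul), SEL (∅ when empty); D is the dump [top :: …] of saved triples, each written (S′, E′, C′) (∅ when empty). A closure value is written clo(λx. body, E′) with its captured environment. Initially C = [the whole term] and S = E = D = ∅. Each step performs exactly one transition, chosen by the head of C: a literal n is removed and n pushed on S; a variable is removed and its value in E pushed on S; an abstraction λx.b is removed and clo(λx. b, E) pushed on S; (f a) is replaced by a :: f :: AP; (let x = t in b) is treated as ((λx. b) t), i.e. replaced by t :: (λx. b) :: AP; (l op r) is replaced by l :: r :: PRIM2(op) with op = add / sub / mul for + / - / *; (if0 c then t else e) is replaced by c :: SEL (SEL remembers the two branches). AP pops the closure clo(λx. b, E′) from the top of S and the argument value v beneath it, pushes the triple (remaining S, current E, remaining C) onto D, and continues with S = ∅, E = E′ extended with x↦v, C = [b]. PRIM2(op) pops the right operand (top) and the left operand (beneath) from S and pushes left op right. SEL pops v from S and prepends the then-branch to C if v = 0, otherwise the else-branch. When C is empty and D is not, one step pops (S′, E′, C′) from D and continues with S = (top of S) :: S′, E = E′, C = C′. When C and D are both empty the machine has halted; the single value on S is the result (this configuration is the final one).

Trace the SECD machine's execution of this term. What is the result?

[0] [S=∅ | E=∅ | C=[((λp. ((let z = 4 in p) - (3 - p))) (let x = ((λv. -2) -4) in 7))] | D=∅]
[1] [S=∅ | E=∅ | C=[(let x = ((λv. -2) -4) in 7) :: (λp. ((let z = 4 in p) - (3 - p))) :: AP] | D=∅]
[2] [S=∅ | E=∅ | C=[((λv. -2) -4) :: (λx. 7) :: AP :: (λp. ((let z = 4 in p) - (3 - p))) :: AP] | D=∅]
[3] [S=∅ | E=∅ | C=[-4 :: (λv. -2) :: AP :: (λx. 7) :: AP :: (λp. ((let z = 4 in p) - (3 - p))) :: AP] | D=∅]
[4] [S=[-4] | E=∅ | C=[(λv. -2) :: AP :: (λx. 7) :: AP :: (λp. ((let z = 4 in p) - (3 - p))) :: AP] | D=∅]
[5] [S=[clo(λv. -2, ∅) :: -4] | E=∅ | C=[AP :: (λx. 7) :: AP :: (λp. ((let z = 4 in p) - (3 - p))) :: AP] | D=∅]
[6] [S=∅ | E={v↦-4} | C=[-2] | D=[(∅, ∅, [(λx. 7) :: AP :: (λp. ((let z = 4 in p) - (3 - p))) :: AP])]]
[7] [S=[-2] | E={v↦-4} | C=∅ | D=[(∅, ∅, [(λx. 7) :: AP :: (λp. ((let z = 4 in p) - (3 - p))) :: AP])]]
[8] [S=[-2] | E=∅ | C=[(λx. 7) :: AP :: (λp. ((let z = 4 in p) - (3 - p))) :: AP] | D=∅]
[9] [S=[clo(λx. 7, ∅) :: -2] | E=∅ | C=[AP :: (λp. ((let z = 4 in p) - (3 - p))) :: AP] | D=∅]
[10] [S=∅ | E={x↦-2} | C=[7] | D=[(∅, ∅, [(λp. ((let z = 4 in p) - (3 - p))) :: AP])]]
[11] [S=[7] | E={x↦-2} | C=∅ | D=[(∅, ∅, [(λp. ((let z = 4 in p) - (3 - p))) :: AP])]]
[12] [S=[7] | E=∅ | C=[(λp. ((let z = 4 in p) - (3 - p))) :: AP] | D=∅]
[13] [S=[clo(λp. ((let z = 4 in p) - (3 - p)), ∅) :: 7] | E=∅ | C=[AP] | D=∅]
[14] [S=∅ | E={p↦7} | C=[((let z = 4 in p) - (3 - p))] | D=[(∅, ∅, ∅)]]
[15] [S=∅ | E={p↦7} | C=[(let z = 4 in p) :: (3 - p) :: PRIM2(sub)] | D=[(∅, ∅, ∅)]]
[16] [S=∅ | E={p↦7} | C=[4 :: (λz. p) :: AP :: (3 - p) :: PRIM2(sub)] | D=[(∅, ∅, ∅)]]
[17] [S=[4] | E={p↦7} | C=[(λz. p) :: AP :: (3 - p) :: PRIM2(sub)] | D=[(∅, ∅, ∅)]]
[18] [S=[clo(λz. p, {p↦7}) :: 4] | E={p↦7} | C=[AP :: (3 - p) :: PRIM2(sub)] | D=[(∅, ∅, ∅)]]
[19] [S=∅ | E={z↦4, p↦7} | C=[p] | D=[(∅, {p↦7}, [(3 - p) :: PRIM2(sub)]) :: (∅, ∅, ∅)]]
[20] [S=[7] | E={z↦4, p↦7} | C=∅ | D=[(∅, {p↦7}, [(3 - p) :: PRIM2(sub)]) :: (∅, ∅, ∅)]]
[21] [S=[7] | E={p↦7} | C=[(3 - p) :: PRIM2(sub)] | D=[(∅, ∅, ∅)]]
[22] [S=[7] | E={p↦7} | C=[3 :: p :: PRIM2(sub) :: PRIM2(sub)] | D=[(∅, ∅, ∅)]]
[23] [S=[3 :: 7] | E={p↦7} | C=[p :: PRIM2(sub) :: PRIM2(sub)] | D=[(∅, ∅, ∅)]]
[24] [S=[7 :: 3 :: 7] | E={p↦7} | C=[PRIM2(sub) :: PRIM2(sub)] | D=[(∅, ∅, ∅)]]
[25] [S=[-4 :: 7] | E={p↦7} | C=[PRIM2(sub)] | D=[(∅, ∅, ∅)]]
[26] [S=[11] | E={p↦7} | C=∅ | D=[(∅, ∅, ∅)]]
[27] [S=[11] | E=∅ | C=∅ | D=∅]
→ final value 11

Answer: 11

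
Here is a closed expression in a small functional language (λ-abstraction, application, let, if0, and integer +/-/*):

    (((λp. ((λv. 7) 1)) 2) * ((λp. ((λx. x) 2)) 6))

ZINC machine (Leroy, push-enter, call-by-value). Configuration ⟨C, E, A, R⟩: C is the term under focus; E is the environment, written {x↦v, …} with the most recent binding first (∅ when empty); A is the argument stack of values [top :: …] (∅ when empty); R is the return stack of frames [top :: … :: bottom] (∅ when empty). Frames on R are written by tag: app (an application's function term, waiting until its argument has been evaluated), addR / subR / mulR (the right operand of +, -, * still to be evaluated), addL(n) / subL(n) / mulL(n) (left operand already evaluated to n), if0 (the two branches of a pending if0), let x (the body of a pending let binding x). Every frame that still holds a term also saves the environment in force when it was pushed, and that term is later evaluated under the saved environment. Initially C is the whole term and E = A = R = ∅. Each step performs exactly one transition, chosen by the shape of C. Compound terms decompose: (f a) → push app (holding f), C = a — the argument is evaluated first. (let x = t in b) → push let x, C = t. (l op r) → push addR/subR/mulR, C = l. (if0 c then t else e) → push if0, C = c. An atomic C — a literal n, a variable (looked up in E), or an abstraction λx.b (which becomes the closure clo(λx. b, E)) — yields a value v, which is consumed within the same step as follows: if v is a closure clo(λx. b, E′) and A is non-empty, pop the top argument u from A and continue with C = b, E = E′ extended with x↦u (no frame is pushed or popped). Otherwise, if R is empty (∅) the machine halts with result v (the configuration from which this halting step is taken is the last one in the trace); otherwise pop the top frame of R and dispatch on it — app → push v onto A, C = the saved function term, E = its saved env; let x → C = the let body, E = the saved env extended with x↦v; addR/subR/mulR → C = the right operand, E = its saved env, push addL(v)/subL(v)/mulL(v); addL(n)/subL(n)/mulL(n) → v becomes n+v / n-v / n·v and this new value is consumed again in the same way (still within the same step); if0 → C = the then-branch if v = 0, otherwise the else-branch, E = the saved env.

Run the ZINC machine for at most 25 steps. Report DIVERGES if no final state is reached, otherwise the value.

Answer: 14

Execution trace:
0. [C=(((λp. ((λv. 7) 1)) 2) * ((λp. ((λx. x) 2)) 6)) | E=∅ | A=∅ | R=∅]
1. [C=((λp. ((λv. 7) 1)) 2) | E=∅ | A=∅ | R=[mulR]]
2. [C=2 | E=∅ | A=∅ | R=[app :: mulR]]
3. [C=(λp. ((λv. 7) 1)) | E=∅ | A=[2] | R=[mulR]]
4. [C=((λv. 7) 1) | E={p↦2} | A=∅ | R=[mulR]]
5. [C=1 | E={p↦2} | A=∅ | R=[app :: mulR]]
6. [C=(λv. 7) | E={p↦2} | A=[1] | R=[mulR]]
7. [C=7 | E={v↦1, p↦2} | A=∅ | R=[mulR]]
8. [C=((λp. ((λx. x) 2)) 6) | E=∅ | A=∅ | R=[mulL(7)]]
9. [C=6 | E=∅ | A=∅ | R=[app :: mulL(7)]]
10. [C=(λp. ((λx. x) 2)) | E=∅ | A=[6] | R=[mulL(7)]]
11. [C=((λx. x) 2) | E={p↦6} | A=∅ | R=[mulL(7)]]
12. [C=2 | E={p↦6} | A=∅ | R=[app :: mulL(7)]]
13. [C=(λx. x) | E={p↦6} | A=[2] | R=[mulL(7)]]
14. [C=x | E={x↦2, p↦6} | A=∅ | R=[mulL(7)]]
→ final value 14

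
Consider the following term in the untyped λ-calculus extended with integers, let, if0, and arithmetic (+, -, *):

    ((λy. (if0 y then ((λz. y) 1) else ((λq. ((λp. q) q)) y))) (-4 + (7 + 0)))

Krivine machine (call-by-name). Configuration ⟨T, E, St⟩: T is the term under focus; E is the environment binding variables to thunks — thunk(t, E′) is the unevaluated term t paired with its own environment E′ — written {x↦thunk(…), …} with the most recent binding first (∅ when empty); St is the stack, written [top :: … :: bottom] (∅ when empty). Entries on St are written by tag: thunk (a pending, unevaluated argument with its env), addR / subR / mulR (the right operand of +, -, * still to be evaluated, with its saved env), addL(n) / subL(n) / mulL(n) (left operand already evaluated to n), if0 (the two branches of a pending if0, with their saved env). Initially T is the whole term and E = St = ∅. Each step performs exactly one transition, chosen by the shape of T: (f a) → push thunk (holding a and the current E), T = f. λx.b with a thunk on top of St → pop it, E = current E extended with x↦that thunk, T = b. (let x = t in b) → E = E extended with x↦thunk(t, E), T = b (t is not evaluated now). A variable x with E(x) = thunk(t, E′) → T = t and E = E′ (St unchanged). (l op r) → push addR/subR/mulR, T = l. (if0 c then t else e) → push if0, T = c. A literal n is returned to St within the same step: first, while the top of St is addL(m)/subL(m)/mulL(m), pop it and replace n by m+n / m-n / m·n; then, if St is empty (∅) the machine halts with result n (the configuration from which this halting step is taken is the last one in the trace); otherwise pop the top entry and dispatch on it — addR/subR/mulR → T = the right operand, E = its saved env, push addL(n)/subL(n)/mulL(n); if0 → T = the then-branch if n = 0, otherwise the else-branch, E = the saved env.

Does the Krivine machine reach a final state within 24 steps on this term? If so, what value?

[0] <T=((λy. (if0 y then ((λz. y) 1) else ((λq. ((λp. q) q)) y))) (-4 + (7 + 0))), E=∅, St=∅>
[1] <T=(λy. (if0 y then ((λz. y) 1) else ((λq. ((λp. q) q)) y))), E=∅, St=[thunk]>
[2] <T=(if0 y then ((λz. y) 1) else ((λq. ((λp. q) q)) y)), E={y↦thunk((-4 + (7 + 0)), ∅)}, St=∅>
[3] <T=y, E={y↦thunk((-4 + (7 + 0)), ∅)}, St=[if0]>
[4] <T=(-4 + (7 + 0)), E=∅, St=[if0]>
[5] <T=-4, E=∅, St=[addR :: if0]>
[6] <T=(7 + 0), E=∅, St=[addL(-4) :: if0]>
[7] <T=7, E=∅, St=[addR :: addL(-4) :: if0]>
[8] <T=0, E=∅, St=[addL(7) :: addL(-4) :: if0]>
[9] <T=((λq. ((λp. q) q)) y), E={y↦thunk((-4 + (7 + 0)), ∅)}, St=∅>
[10] <T=(λq. ((λp. q) q)), E={y↦thunk((-4 + (7 + 0)), ∅)}, St=[thunk]>
[11] <T=((λp. q) q), E={q↦thunk(y, {y↦thunk((-4 + (7 + 0)), ∅)}), y↦thunk((-4 + (7 + 0)), ∅)}, St=∅>
[12] <T=(λp. q), E={q↦thunk(y, {y↦thunk((-4 + (7 + 0)), ∅)}), y↦thunk((-4 + (7 + 0)), ∅)}, St=[thunk]>
[13] <T=q, E={p↦thunk(q, {q↦thunk(y, {y↦thunk((-4 + (7 + 0)), ∅)}), y↦thunk((-4 + (7 + 0)), ∅)}), q↦thunk(y, {y↦thunk((-4 + (7 + 0)), ∅)}), y↦thunk((-4 + (7 + 0)), ∅)}, St=∅>
[14] <T=y, E={y↦thunk((-4 + (7 + 0)), ∅)}, St=∅>
[15] <T=(-4 + (7 + 0)), E=∅, St=∅>
[16] <T=-4, E=∅, St=[addR]>
[17] <T=(7 + 0), E=∅, St=[addL(-4)]>
[18] <T=7, E=∅, St=[addR :: addL(-4)]>
[19] <T=0, E=∅, St=[addL(7) :: addL(-4)]>
→ final value 3

Answer: 3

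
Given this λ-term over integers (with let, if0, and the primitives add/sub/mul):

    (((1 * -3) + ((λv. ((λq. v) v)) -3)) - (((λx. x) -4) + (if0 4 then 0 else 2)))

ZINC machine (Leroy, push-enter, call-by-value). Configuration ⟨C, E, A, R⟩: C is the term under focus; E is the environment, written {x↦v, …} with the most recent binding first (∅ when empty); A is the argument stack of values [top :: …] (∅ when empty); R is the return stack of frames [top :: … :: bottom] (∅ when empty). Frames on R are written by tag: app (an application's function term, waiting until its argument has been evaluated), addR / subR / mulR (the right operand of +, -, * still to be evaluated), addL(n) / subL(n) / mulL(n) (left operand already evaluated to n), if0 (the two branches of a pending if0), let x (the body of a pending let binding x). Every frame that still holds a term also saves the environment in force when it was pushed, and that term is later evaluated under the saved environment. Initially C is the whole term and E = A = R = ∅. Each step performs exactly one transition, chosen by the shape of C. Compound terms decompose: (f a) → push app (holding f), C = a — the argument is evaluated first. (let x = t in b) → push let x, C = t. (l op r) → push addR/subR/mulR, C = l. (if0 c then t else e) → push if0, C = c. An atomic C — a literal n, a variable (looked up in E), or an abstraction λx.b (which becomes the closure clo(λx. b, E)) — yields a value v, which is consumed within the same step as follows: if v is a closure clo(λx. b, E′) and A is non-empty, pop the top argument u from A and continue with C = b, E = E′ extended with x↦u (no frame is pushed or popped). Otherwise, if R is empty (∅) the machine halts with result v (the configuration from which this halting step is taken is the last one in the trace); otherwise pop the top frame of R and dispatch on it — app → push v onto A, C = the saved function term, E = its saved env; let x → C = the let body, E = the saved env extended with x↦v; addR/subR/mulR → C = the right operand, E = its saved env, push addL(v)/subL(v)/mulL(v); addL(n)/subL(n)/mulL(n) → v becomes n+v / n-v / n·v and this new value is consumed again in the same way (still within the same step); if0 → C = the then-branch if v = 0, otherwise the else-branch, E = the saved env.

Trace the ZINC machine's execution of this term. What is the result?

Answer: -4

Execution trace:
[0] [C=(((1 * -3) + ((λv. ((λq. v) v)) -3)) - (((λx. x) -4) + (if0 4 then 0 else 2))) | E=∅ | A=∅ | R=∅]
[1] [C=((1 * -3) + ((λv. ((λq. v) v)) -3)) | E=∅ | A=∅ | R=[subR]]
[2] [C=(1 * -3) | E=∅ | A=∅ | R=[addR :: subR]]
[3] [C=1 | E=∅ | A=∅ | R=[mulR :: addR :: subR]]
[4] [C=-3 | E=∅ | A=∅ | R=[mulL(1) :: addR :: subR]]
[5] [C=((λv. ((λq. v) v)) -3) | E=∅ | A=∅ | R=[addL(-3) :: subR]]
[6] [C=-3 | E=∅ | A=∅ | R=[app :: addL(-3) :: subR]]
[7] [C=(λv. ((λq. v) v)) | E=∅ | A=[-3] | R=[addL(-3) :: subR]]
[8] [C=((λq. v) v) | E={v↦-3} | A=∅ | R=[addL(-3) :: subR]]
[9] [C=v | E={v↦-3} | A=∅ | R=[app :: addL(-3) :: subR]]
[10] [C=(λq. v) | E={v↦-3} | A=[-3] | R=[addL(-3) :: subR]]
[11] [C=v | E={q↦-3, v↦-3} | A=∅ | R=[addL(-3) :: subR]]
[12] [C=(((λx. x) -4) + (if0 4 then 0 else 2)) | E=∅ | A=∅ | R=[subL(-6)]]
[13] [C=((λx. x) -4) | E=∅ | A=∅ | R=[addR :: subL(-6)]]
[14] [C=-4 | E=∅ | A=∅ | R=[app :: addR :: subL(-6)]]
[15] [C=(λx. x) | E=∅ | A=[-4] | R=[addR :: subL(-6)]]
[16] [C=x | E={x↦-4} | A=∅ | R=[addR :: subL(-6)]]
[17] [C=(if0 4 then 0 else 2) | E=∅ | A=∅ | R=[addL(-4) :: subL(-6)]]
[18] [C=4 | E=∅ | A=∅ | R=[if0 :: addL(-4) :: subL(-6)]]
[19] [C=2 | E=∅ | A=∅ | R=[addL(-4) :: subL(-6)]]
→ final value -4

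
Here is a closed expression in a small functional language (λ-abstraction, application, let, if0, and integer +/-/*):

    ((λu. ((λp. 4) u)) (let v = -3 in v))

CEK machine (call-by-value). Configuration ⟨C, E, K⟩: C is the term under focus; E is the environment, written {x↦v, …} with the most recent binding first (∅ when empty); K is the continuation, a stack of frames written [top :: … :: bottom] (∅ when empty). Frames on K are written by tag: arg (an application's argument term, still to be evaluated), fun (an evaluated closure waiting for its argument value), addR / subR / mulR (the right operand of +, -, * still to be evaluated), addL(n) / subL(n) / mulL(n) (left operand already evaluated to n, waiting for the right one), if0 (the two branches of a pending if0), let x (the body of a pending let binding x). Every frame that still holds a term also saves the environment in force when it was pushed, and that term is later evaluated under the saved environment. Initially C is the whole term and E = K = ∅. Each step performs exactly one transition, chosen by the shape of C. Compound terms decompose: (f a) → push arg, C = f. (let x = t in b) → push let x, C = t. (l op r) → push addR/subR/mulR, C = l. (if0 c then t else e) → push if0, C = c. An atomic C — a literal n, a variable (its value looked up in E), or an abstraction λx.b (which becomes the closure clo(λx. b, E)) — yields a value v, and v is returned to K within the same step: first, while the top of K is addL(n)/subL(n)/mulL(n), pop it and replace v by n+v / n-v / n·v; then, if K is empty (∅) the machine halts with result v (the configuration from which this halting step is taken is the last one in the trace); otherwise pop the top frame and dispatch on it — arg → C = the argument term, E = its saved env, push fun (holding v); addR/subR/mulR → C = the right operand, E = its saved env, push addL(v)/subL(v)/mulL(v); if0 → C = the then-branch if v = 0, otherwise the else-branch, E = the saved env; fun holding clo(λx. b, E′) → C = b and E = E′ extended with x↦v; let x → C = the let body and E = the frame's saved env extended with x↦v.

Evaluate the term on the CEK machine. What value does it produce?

Answer: 4

Machine steps:
step 0: ⟨C=((λu. ((λp. 4) u)) (let v = -3 in v)); E=∅; K=∅⟩
step 1: ⟨C=(λu. ((λp. 4) u)); E=∅; K=[arg]⟩
step 2: ⟨C=(let v = -3 in v); E=∅; K=[fun]⟩
step 3: ⟨C=-3; E=∅; K=[let v :: fun]⟩
step 4: ⟨C=v; E={v↦-3}; K=[fun]⟩
step 5: ⟨C=((λp. 4) u); E={u↦-3}; K=∅⟩
step 6: ⟨C=(λp. 4); E={u↦-3}; K=[arg]⟩
step 7: ⟨C=u; E={u↦-3}; K=[fun]⟩
step 8: ⟨C=4; E={p↦-3, u↦-3}; K=∅⟩
→ final value 4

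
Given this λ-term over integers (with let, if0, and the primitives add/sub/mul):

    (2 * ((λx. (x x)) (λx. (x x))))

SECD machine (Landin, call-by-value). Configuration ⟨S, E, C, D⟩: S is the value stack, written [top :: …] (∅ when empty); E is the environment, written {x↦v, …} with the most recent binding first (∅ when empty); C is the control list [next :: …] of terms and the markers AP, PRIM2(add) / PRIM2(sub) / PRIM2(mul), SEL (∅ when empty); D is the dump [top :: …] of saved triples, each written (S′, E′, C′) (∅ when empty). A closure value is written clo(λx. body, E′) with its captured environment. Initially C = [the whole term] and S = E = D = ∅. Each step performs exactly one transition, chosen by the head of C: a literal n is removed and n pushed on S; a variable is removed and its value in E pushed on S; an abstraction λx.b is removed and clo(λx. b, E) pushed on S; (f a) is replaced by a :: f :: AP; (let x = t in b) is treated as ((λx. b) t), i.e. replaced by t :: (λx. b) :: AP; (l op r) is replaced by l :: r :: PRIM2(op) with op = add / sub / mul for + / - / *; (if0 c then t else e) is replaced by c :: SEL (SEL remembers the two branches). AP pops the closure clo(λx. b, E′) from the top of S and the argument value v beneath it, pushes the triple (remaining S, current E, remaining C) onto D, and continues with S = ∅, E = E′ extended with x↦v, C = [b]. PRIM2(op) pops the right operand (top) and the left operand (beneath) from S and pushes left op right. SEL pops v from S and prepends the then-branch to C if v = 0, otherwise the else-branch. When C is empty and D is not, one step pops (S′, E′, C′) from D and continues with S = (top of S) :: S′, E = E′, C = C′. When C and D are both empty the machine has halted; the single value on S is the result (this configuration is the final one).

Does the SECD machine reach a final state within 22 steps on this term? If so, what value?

Answer: DIVERGES (no final state within 22 steps)

Machine steps:
[0] <S=∅, E=∅, C=[(2 * ((λx. (x x)) (λx. (x x))))], D=∅>
[1] <S=∅, E=∅, C=[2 :: ((λx. (x x)) (λx. (x x))) :: PRIM2(mul)], D=∅>
[2] <S=[2], E=∅, C=[((λx. (x x)) (λx. (x x))) :: PRIM2(mul)], D=∅>
[3] <S=[2], E=∅, C=[(λx. (x x)) :: (λx. (x x)) :: AP :: PRIM2(mul)], D=∅>
[4] <S=[clo(λx. (x x), ∅) :: 2], E=∅, C=[(λx. (x x)) :: AP :: PRIM2(mul)], D=∅>
[5] <S=[clo(λx. (x x), ∅) :: clo(λx. (x x), ∅) :: 2], E=∅, C=[AP :: PRIM2(mul)], D=∅>
[6] <S=∅, E={x↦clo(λx. (x x), ∅)}, C=[(x x)], D=[([2], ∅, [PRIM2(mul)])]>
[7] <S=∅, E={x↦clo(λx. (x x), ∅)}, C=[x :: x :: AP], D=[([2], ∅, [PRIM2(mul)])]>
[8] <S=[clo(λx. (x x), ∅)], E={x↦clo(λx. (x x), ∅)}, C=[x :: AP], D=[([2], ∅, [PRIM2(mul)])]>
[9] <S=[clo(λx. (x x), ∅) :: clo(λx. (x x), ∅)], E={x↦clo(λx. (x x), ∅)}, C=[AP], D=[([2], ∅, [PRIM2(mul)])]>
[10] <S=∅, E={x↦clo(λx. (x x), ∅)}, C=[(x x)], D=[(∅, {x↦clo(λx. (x x), ∅)}, ∅) :: ([2], ∅, [PRIM2(mul)])]>
[11] <S=∅, E={x↦clo(λx. (x x), ∅)}, C=[x :: x :: AP], D=[(∅, {x↦clo(λx. (x x), ∅)}, ∅) :: ([2], ∅, [PRIM2(mul)])]>
[12] <S=[clo(λx. (x x), ∅)], E={x↦clo(λx. (x x), ∅)}, C=[x :: AP], D=[(∅, {x↦clo(λx. (x x), ∅)}, ∅) :: ([2], ∅, [PRIM2(mul)])]>
[13] <S=[clo(λx. (x x), ∅) :: clo(λx. (x x), ∅)], E={x↦clo(λx. (x x), ∅)}, C=[AP], D=[(∅, {x↦clo(λx. (x x), ∅)}, ∅) :: ([2], ∅, [PRIM2(mul)])]>
[14] <S=∅, E={x↦clo(λx. (x x), ∅)}, C=[(x x)], D=[(∅, {x↦clo(λx. (x x), ∅)}, ∅) :: (∅, {x↦clo(λx. (x x), ∅)}, ∅) :: ([2], ∅, [PRIM2(mul)])]>
[15] <S=∅, E={x↦clo(λx. (x x), ∅)}, C=[x :: x :: AP], D=[(∅, {x↦clo(λx. (x x), ∅)}, ∅) :: (∅, {x↦clo(λx. (x x), ∅)}, ∅) :: ([2], ∅, [PRIM2(mul)])]>
[16] <S=[clo(λx. (x x), ∅)], E={x↦clo(λx. (x x), ∅)}, C=[x :: AP], D=[(∅, {x↦clo(λx. (x x), ∅)}, ∅) :: (∅, {x↦clo(λx. (x x), ∅)}, ∅) :: ([2], ∅, [PRIM2(mul)])]>
[17] <S=[clo(λx. (x x), ∅) :: clo(λx. (x x), ∅)], E={x↦clo(λx. (x x), ∅)}, C=[AP], D=[(∅, {x↦clo(λx. (x x), ∅)}, ∅) :: (∅, {x↦clo(λx. (x x), ∅)}, ∅) :: ([2], ∅, [PRIM2(mul)])]>
[18] <S=∅, E={x↦clo(λx. (x x), ∅)}, C=[(x x)], D=[(∅, {x↦clo(λx. (x x), ∅)}, ∅) :: (∅, {x↦clo(λx. (x x), ∅)}, ∅) :: (∅, {x↦clo(λx. (x x), ∅)}, ∅) :: ([2], ∅, [PRIM2(mul)])]>
[19] <S=∅, E={x↦clo(λx. (x x), ∅)}, C=[x :: x :: AP], D=[(∅, {x↦clo(λx. (x x), ∅)}, ∅) :: (∅, {x↦clo(λx. (x x), ∅)}, ∅) :: (∅, {x↦clo(λx. (x x), ∅)}, ∅) :: ([2], ∅, [PRIM2(mul)])]>
[20] <S=[clo(λx. (x x), ∅)], E={x↦clo(λx. (x x), ∅)}, C=[x :: AP], D=[(∅, {x↦clo(λx. (x x), ∅)}, ∅) :: (∅, {x↦clo(λx. (x x), ∅)}, ∅) :: (∅, {x↦clo(λx. (x x), ∅)}, ∅) :: ([2], ∅, [PRIM2(mul)])]>
[21] <S=[clo(λx. (x x), ∅) :: clo(λx. (x x), ∅)], E={x↦clo(λx. (x x), ∅)}, C=[AP], D=[(∅, {x↦clo(λx. (x x), ∅)}, ∅) :: (∅, {x↦clo(λx. (x x), ∅)}, ∅) :: (∅, {x↦clo(λx. (x x), ∅)}, ∅) :: ([2], ∅, [PRIM2(mul)])]>
[22] <S=∅, E={x↦clo(λx. (x x), ∅)}, C=[(x x)], D=[(∅, {x↦clo(λx. (x x), ∅)}, ∅) :: (∅, {x↦clo(λx. (x x), ∅)}, ∅) :: (∅, {x↦clo(λx. (x x), ∅)}, ∅) :: (∅, {x↦clo(λx. (x x), ∅)}, ∅) :: ([2], ∅, [PRIM2(mul)])]>
→ 22 transitions taken and the configuration is still not final: no result within 22 steps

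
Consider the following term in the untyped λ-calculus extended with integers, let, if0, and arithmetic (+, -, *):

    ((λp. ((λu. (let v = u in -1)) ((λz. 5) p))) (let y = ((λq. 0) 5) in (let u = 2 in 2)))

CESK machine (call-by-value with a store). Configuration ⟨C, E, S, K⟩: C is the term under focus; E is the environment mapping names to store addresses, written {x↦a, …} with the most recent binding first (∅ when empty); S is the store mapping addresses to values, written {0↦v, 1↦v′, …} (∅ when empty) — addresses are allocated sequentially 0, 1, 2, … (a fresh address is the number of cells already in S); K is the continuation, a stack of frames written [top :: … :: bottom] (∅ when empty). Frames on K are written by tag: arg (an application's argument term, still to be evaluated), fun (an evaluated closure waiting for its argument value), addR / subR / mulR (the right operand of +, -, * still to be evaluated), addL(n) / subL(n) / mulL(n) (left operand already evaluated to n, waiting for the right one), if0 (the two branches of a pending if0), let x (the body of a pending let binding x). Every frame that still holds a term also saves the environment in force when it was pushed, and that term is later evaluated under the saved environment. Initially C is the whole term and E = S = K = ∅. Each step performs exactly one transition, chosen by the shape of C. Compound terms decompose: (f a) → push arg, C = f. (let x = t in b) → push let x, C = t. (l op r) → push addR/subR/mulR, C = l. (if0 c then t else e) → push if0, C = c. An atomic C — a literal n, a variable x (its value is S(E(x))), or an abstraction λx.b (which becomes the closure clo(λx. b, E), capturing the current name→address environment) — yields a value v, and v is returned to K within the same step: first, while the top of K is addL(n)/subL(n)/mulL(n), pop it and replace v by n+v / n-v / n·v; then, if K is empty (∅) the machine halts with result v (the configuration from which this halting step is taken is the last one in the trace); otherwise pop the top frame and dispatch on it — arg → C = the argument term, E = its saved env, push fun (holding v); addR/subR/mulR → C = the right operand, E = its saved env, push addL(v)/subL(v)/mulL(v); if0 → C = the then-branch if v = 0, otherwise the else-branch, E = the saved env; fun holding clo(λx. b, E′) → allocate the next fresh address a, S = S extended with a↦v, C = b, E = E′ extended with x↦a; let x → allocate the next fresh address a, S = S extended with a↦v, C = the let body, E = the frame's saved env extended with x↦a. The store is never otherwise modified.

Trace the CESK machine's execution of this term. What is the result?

[0] <C=((λp. ((λu. (let v = u in -1)) ((λz. 5) p))) (let y = ((λq. 0) 5) in (let u = 2 in 2))), E=∅, S=∅, K=∅>
[1] <C=(λp. ((λu. (let v = u in -1)) ((λz. 5) p))), E=∅, S=∅, K=[arg]>
[2] <C=(let y = ((λq. 0) 5) in (let u = 2 in 2)), E=∅, S=∅, K=[fun]>
[3] <C=((λq. 0) 5), E=∅, S=∅, K=[let y :: fun]>
[4] <C=(λq. 0), E=∅, S=∅, K=[arg :: let y :: fun]>
[5] <C=5, E=∅, S=∅, K=[fun :: let y :: fun]>
[6] <C=0, E={q↦0}, S={0↦5}, K=[let y :: fun]>
[7] <C=(let u = 2 in 2), E={y↦1}, S={0↦5, 1↦0}, K=[fun]>
[8] <C=2, E={y↦1}, S={0↦5, 1↦0}, K=[let u :: fun]>
[9] <C=2, E={u↦2, y↦1}, S={0↦5, 1↦0, 2↦2}, K=[fun]>
[10] <C=((λu. (let v = u in -1)) ((λz. 5) p)), E={p↦3}, S={0↦5, 1↦0, 2↦2, 3↦2}, K=∅>
[11] <C=(λu. (let v = u in -1)), E={p↦3}, S={0↦5, 1↦0, 2↦2, 3↦2}, K=[arg]>
[12] <C=((λz. 5) p), E={p↦3}, S={0↦5, 1↦0, 2↦2, 3↦2}, K=[fun]>
[13] <C=(λz. 5), E={p↦3}, S={0↦5, 1↦0, 2↦2, 3↦2}, K=[arg :: fun]>
[14] <C=p, E={p↦3}, S={0↦5, 1↦0, 2↦2, 3↦2}, K=[fun :: fun]>
[15] <C=5, E={z↦4, p↦3}, S={0↦5, 1↦0, 2↦2, 3↦2, 4↦2}, K=[fun]>
[16] <C=(let v = u in -1), E={u↦5, p↦3}, S={0↦5, 1↦0, 2↦2, 3↦2, 4↦2, 5↦5}, K=∅>
[17] <C=u, E={u↦5, p↦3}, S={0↦5, 1↦0, 2↦2, 3↦2, 4↦2, 5↦5}, K=[let v]>
[18] <C=-1, E={v↦6, u↦5, p↦3}, S={0↦5, 1↦0, 2↦2, 3↦2, 4↦2, 5↦5, 6↦5}, K=∅>
→ final value -1

Answer: -1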